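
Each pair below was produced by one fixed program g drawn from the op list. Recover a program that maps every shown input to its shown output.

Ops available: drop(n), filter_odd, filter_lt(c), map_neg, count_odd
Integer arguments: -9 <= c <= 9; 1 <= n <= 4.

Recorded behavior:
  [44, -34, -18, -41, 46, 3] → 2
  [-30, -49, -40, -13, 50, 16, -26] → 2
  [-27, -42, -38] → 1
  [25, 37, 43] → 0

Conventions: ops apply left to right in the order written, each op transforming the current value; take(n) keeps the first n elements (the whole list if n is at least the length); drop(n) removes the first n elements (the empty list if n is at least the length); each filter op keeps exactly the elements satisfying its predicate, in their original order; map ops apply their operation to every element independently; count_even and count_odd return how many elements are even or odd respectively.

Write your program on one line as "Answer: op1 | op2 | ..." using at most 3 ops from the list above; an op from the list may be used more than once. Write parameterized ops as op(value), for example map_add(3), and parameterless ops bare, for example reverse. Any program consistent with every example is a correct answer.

filter_lt(8) | count_odd

Check, running the answer program on each example:
  [44, -34, -18, -41, 46, 3] -> [-34, -18, -41, 3] -> 2
  [-30, -49, -40, -13, 50, 16, -26] -> [-30, -49, -40, -13, -26] -> 2
  [-27, -42, -38] -> [-27, -42, -38] -> 1
  [25, 37, 43] -> [] -> 0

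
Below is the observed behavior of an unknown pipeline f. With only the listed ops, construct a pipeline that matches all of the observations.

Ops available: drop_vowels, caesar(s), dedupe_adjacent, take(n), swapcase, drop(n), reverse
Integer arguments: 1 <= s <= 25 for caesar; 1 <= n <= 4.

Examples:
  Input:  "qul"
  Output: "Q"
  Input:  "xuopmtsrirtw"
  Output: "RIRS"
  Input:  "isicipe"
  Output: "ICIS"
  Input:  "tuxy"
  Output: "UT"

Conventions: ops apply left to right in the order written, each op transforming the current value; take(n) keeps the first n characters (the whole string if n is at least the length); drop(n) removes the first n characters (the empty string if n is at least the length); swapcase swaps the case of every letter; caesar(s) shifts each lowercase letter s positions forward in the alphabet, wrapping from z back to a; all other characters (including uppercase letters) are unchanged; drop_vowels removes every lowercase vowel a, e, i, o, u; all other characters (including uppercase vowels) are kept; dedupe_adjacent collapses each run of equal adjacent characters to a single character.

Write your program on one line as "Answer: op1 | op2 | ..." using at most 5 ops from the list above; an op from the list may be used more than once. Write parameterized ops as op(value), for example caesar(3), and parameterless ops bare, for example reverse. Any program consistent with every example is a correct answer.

swapcase | reverse | drop(1) | drop(1) | take(4)

Check, running the answer program on each example:
  "qul" -> "QUL" -> "LUQ" -> "UQ" -> "Q" -> "Q"
  "xuopmtsrirtw" -> "XUOPMTSRIRTW" -> "WTRIRSTMPOUX" -> "TRIRSTMPOUX" -> "RIRSTMPOUX" -> "RIRS"
  "isicipe" -> "ISICIPE" -> "EPICISI" -> "PICISI" -> "ICISI" -> "ICIS"
  "tuxy" -> "TUXY" -> "YXUT" -> "XUT" -> "UT" -> "UT"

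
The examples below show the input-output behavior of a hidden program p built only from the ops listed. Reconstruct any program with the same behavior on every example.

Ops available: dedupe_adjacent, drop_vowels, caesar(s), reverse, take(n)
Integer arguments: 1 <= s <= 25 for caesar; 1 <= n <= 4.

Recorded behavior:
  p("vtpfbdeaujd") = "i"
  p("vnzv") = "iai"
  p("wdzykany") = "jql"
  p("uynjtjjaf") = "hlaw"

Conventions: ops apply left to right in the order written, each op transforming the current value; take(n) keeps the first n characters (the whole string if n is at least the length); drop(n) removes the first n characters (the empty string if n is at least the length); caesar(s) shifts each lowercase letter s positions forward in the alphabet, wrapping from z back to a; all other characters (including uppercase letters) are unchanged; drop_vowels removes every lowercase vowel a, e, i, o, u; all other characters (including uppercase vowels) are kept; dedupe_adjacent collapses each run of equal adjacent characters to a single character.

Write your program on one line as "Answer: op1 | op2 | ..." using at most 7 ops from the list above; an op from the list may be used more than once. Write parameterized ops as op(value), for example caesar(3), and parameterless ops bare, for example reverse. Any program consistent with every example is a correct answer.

caesar(15) | caesar(17) | take(4) | caesar(9) | drop_vowels | caesar(24)

Check, running the answer program on each example:
  "vtpfbdeaujd" -> "kieuqstpjys" -> "bzvlhjkgapj" -> "bzvl" -> "kieu" -> "k" -> "i"
  "vnzv" -> "kcok" -> "btfb" -> "btfb" -> "kcok" -> "kck" -> "iai"
  "wdzykany" -> "lsonzpcn" -> "cjfeqgte" -> "cjfe" -> "lson" -> "lsn" -> "jql"
  "uynjtjjaf" -> "jncyiyypu" -> "aetpzppgl" -> "aetp" -> "jncy" -> "jncy" -> "hlaw"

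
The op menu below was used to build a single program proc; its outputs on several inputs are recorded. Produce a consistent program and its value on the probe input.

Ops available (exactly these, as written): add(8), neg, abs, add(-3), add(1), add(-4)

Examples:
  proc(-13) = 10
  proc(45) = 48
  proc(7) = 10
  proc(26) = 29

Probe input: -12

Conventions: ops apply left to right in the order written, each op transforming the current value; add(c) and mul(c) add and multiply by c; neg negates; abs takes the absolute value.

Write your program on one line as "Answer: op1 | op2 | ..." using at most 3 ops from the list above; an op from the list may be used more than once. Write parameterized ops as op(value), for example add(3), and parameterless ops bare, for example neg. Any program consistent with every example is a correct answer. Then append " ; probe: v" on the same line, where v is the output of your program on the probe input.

neg | add(-3) | abs ; probe: 9

Check, running the answer program on each example:
  -13 -> 13 -> 10 -> 10
  45 -> -45 -> -48 -> 48
  7 -> -7 -> -10 -> 10
  26 -> -26 -> -29 -> 29
  probe: -12 -> 12 -> 9 -> 9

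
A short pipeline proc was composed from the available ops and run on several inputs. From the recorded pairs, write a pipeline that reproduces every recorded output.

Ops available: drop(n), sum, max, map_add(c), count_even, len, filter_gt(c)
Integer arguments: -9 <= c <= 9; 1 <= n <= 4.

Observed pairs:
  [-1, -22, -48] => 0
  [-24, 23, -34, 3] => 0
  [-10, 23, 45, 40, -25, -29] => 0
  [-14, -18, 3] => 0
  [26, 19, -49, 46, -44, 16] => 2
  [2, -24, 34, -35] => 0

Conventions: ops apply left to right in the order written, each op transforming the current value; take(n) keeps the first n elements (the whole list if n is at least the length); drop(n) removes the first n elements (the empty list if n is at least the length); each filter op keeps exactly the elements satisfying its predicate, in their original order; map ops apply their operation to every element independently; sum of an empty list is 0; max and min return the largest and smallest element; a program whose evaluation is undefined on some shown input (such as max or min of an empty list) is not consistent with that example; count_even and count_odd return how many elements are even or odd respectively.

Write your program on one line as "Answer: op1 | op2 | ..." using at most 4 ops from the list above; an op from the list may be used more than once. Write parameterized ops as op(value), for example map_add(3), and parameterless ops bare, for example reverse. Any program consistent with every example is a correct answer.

map_add(-4) | drop(4) | count_even

Check, running the answer program on each example:
  [-1, -22, -48] -> [-5, -26, -52] -> [] -> 0
  [-24, 23, -34, 3] -> [-28, 19, -38, -1] -> [] -> 0
  [-10, 23, 45, 40, -25, -29] -> [-14, 19, 41, 36, -29, -33] -> [-29, -33] -> 0
  [-14, -18, 3] -> [-18, -22, -1] -> [] -> 0
  [26, 19, -49, 46, -44, 16] -> [22, 15, -53, 42, -48, 12] -> [-48, 12] -> 2
  [2, -24, 34, -35] -> [-2, -28, 30, -39] -> [] -> 0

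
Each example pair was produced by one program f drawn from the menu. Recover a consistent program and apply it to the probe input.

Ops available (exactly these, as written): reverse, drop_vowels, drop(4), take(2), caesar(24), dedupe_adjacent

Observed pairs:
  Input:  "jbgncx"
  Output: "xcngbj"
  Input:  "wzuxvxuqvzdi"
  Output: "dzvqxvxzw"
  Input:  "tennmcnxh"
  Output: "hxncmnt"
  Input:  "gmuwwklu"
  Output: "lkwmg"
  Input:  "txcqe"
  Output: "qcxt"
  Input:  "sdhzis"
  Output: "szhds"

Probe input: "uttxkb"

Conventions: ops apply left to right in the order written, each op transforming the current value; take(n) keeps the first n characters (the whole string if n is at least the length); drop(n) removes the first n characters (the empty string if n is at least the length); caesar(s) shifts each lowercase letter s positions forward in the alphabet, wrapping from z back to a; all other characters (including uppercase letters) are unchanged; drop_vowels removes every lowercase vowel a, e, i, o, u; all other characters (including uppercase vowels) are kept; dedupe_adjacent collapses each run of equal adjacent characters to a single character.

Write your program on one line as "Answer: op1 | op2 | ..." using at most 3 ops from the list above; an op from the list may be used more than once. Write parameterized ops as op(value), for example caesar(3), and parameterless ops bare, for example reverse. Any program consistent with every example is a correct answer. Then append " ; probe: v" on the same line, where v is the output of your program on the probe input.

reverse | dedupe_adjacent | drop_vowels ; probe: "bkxt"

Check, running the answer program on each example:
  "jbgncx" -> "xcngbj" -> "xcngbj" -> "xcngbj"
  "wzuxvxuqvzdi" -> "idzvquxvxuzw" -> "idzvquxvxuzw" -> "dzvqxvxzw"
  "tennmcnxh" -> "hxncmnnet" -> "hxncmnet" -> "hxncmnt"
  "gmuwwklu" -> "ulkwwumg" -> "ulkwumg" -> "lkwmg"
  "txcqe" -> "eqcxt" -> "eqcxt" -> "qcxt"
  "sdhzis" -> "sizhds" -> "sizhds" -> "szhds"
  probe: "uttxkb" -> "bkxttu" -> "bkxtu" -> "bkxt"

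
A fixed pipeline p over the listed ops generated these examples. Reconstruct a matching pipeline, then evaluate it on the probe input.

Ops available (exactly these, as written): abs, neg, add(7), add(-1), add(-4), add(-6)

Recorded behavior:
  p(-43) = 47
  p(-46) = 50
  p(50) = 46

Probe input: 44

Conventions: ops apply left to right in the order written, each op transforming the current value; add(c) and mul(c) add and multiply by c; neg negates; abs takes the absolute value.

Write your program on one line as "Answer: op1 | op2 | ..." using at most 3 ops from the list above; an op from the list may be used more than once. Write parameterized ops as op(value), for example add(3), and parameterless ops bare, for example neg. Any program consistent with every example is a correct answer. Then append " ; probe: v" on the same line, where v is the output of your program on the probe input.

add(-4) | abs ; probe: 40

Check, running the answer program on each example:
  -43 -> -47 -> 47
  -46 -> -50 -> 50
  50 -> 46 -> 46
  probe: 44 -> 40 -> 40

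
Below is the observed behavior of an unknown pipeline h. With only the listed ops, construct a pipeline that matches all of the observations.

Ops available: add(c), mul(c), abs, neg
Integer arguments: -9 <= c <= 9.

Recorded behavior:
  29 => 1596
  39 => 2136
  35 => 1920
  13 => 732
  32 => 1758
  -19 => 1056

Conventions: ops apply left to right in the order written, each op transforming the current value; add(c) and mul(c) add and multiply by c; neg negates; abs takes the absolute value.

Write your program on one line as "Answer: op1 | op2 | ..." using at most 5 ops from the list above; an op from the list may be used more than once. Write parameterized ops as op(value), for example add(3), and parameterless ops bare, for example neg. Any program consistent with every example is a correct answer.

mul(9) | abs | neg | add(-5) | mul(-6)

Check, running the answer program on each example:
  29 -> 261 -> 261 -> -261 -> -266 -> 1596
  39 -> 351 -> 351 -> -351 -> -356 -> 2136
  35 -> 315 -> 315 -> -315 -> -320 -> 1920
  13 -> 117 -> 117 -> -117 -> -122 -> 732
  32 -> 288 -> 288 -> -288 -> -293 -> 1758
  -19 -> -171 -> 171 -> -171 -> -176 -> 1056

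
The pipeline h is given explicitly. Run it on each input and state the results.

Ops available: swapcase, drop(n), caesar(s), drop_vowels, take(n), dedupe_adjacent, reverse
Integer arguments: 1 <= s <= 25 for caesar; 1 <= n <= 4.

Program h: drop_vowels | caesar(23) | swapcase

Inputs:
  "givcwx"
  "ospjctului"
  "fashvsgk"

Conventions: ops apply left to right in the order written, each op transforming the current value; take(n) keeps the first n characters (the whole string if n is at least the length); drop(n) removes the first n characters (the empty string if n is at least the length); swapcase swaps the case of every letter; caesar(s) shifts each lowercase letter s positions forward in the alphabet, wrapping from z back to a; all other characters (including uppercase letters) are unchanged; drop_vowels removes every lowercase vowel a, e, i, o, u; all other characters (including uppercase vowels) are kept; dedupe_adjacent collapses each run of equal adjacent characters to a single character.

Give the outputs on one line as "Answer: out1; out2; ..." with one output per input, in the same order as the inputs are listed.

"DSZTU"; "PMGZQI"; "CPESPDH"

Execution, op by op:
  "givcwx" -> "gvcwx" -> "dsztu" -> "DSZTU"
  "ospjctului" -> "spjctl" -> "pmgzqi" -> "PMGZQI"
  "fashvsgk" -> "fshvsgk" -> "cpespdh" -> "CPESPDH"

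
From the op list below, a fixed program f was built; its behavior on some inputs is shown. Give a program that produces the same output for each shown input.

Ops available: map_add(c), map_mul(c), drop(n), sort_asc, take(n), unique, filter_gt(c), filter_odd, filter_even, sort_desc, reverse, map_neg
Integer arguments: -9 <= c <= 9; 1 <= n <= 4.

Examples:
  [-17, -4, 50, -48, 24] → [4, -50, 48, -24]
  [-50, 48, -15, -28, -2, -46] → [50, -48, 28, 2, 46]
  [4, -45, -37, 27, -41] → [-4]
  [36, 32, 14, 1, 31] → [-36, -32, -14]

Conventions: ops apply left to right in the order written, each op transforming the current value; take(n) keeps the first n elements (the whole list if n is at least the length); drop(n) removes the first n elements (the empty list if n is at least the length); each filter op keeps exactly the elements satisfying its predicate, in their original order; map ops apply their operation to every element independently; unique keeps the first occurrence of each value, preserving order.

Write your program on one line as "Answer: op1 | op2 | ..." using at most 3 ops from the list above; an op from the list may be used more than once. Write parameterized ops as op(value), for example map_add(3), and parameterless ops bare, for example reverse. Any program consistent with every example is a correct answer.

filter_even | map_neg

Check, running the answer program on each example:
  [-17, -4, 50, -48, 24] -> [-4, 50, -48, 24] -> [4, -50, 48, -24]
  [-50, 48, -15, -28, -2, -46] -> [-50, 48, -28, -2, -46] -> [50, -48, 28, 2, 46]
  [4, -45, -37, 27, -41] -> [4] -> [-4]
  [36, 32, 14, 1, 31] -> [36, 32, 14] -> [-36, -32, -14]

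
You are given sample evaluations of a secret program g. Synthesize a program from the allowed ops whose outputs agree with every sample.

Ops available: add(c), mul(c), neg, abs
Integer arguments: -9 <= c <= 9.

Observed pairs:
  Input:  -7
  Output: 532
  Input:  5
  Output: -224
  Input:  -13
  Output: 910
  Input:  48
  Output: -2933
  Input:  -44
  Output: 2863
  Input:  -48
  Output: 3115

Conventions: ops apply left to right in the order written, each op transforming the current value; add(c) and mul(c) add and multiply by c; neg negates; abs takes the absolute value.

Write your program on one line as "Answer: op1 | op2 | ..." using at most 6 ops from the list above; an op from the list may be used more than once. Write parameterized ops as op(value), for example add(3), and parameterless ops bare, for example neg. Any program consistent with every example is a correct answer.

add(-1) | neg | mul(-9) | add(-4) | mul(-7)

Check, running the answer program on each example:
  -7 -> -8 -> 8 -> -72 -> -76 -> 532
  5 -> 4 -> -4 -> 36 -> 32 -> -224
  -13 -> -14 -> 14 -> -126 -> -130 -> 910
  48 -> 47 -> -47 -> 423 -> 419 -> -2933
  -44 -> -45 -> 45 -> -405 -> -409 -> 2863
  -48 -> -49 -> 49 -> -441 -> -445 -> 3115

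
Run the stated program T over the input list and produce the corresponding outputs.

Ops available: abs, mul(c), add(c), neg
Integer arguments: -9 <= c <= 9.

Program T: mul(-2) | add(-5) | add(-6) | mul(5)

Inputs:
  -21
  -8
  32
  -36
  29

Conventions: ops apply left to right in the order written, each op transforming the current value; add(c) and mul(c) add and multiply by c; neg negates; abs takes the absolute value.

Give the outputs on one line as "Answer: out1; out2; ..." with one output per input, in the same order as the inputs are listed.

Execution, op by op:
  -21 -> 42 -> 37 -> 31 -> 155
  -8 -> 16 -> 11 -> 5 -> 25
  32 -> -64 -> -69 -> -75 -> -375
  -36 -> 72 -> 67 -> 61 -> 305
  29 -> -58 -> -63 -> -69 -> -345

155; 25; -375; 305; -345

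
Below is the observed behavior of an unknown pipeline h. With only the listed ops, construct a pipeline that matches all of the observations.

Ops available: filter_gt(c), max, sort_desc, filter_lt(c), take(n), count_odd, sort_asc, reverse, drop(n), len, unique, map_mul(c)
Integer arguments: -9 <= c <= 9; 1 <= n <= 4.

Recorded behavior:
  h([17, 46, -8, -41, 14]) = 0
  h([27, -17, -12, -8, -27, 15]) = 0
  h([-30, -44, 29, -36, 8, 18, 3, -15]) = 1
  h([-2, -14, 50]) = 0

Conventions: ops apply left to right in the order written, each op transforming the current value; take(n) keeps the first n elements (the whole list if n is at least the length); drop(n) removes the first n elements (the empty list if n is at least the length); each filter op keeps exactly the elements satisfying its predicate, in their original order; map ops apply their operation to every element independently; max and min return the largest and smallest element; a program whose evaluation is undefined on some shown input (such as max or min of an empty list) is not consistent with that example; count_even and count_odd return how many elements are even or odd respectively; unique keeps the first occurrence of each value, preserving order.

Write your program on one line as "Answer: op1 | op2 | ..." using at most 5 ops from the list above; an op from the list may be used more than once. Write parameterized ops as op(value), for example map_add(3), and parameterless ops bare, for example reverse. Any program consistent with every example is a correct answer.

filter_lt(1) | sort_asc | drop(2) | count_odd

Check, running the answer program on each example:
  [17, 46, -8, -41, 14] -> [-8, -41] -> [-41, -8] -> [] -> 0
  [27, -17, -12, -8, -27, 15] -> [-17, -12, -8, -27] -> [-27, -17, -12, -8] -> [-12, -8] -> 0
  [-30, -44, 29, -36, 8, 18, 3, -15] -> [-30, -44, -36, -15] -> [-44, -36, -30, -15] -> [-30, -15] -> 1
  [-2, -14, 50] -> [-2, -14] -> [-14, -2] -> [] -> 0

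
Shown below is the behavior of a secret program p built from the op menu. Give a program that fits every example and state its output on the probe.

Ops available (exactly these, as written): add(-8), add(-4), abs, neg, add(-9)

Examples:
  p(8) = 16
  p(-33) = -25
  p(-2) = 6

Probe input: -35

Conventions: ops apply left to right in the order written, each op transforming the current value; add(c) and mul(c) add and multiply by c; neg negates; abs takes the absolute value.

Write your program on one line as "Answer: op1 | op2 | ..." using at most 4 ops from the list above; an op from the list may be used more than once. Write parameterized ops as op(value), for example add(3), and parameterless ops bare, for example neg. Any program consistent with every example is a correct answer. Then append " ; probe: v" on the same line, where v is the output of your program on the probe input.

neg | add(-8) | neg ; probe: -27

Check, running the answer program on each example:
  8 -> -8 -> -16 -> 16
  -33 -> 33 -> 25 -> -25
  -2 -> 2 -> -6 -> 6
  probe: -35 -> 35 -> 27 -> -27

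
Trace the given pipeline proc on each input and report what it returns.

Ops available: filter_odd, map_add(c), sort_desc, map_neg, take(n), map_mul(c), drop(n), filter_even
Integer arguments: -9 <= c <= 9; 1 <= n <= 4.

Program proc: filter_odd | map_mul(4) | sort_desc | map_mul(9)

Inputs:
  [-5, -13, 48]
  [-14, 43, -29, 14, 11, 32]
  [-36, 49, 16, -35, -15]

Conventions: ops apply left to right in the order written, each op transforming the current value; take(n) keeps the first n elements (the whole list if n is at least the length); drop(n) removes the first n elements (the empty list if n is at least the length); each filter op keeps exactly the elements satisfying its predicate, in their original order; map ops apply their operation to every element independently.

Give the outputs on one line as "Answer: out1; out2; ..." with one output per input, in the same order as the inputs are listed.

Execution, op by op:
  [-5, -13, 48] -> [-5, -13] -> [-20, -52] -> [-20, -52] -> [-180, -468]
  [-14, 43, -29, 14, 11, 32] -> [43, -29, 11] -> [172, -116, 44] -> [172, 44, -116] -> [1548, 396, -1044]
  [-36, 49, 16, -35, -15] -> [49, -35, -15] -> [196, -140, -60] -> [196, -60, -140] -> [1764, -540, -1260]

[-180, -468]; [1548, 396, -1044]; [1764, -540, -1260]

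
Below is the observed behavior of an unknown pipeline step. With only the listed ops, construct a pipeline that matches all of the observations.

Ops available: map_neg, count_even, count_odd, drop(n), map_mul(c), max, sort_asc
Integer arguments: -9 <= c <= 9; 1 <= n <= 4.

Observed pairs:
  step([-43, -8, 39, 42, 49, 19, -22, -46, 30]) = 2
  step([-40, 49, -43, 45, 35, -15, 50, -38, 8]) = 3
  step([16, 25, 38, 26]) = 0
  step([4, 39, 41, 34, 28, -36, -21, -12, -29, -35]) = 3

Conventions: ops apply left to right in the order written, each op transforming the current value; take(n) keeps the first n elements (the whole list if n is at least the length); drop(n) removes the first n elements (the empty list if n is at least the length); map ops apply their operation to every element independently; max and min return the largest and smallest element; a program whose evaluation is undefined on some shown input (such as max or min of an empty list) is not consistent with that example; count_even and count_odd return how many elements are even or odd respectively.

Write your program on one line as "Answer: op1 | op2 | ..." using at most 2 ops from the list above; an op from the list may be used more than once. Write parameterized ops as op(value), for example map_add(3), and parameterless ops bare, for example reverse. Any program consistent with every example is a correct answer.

drop(3) | count_odd

Check, running the answer program on each example:
  [-43, -8, 39, 42, 49, 19, -22, -46, 30] -> [42, 49, 19, -22, -46, 30] -> 2
  [-40, 49, -43, 45, 35, -15, 50, -38, 8] -> [45, 35, -15, 50, -38, 8] -> 3
  [16, 25, 38, 26] -> [26] -> 0
  [4, 39, 41, 34, 28, -36, -21, -12, -29, -35] -> [34, 28, -36, -21, -12, -29, -35] -> 3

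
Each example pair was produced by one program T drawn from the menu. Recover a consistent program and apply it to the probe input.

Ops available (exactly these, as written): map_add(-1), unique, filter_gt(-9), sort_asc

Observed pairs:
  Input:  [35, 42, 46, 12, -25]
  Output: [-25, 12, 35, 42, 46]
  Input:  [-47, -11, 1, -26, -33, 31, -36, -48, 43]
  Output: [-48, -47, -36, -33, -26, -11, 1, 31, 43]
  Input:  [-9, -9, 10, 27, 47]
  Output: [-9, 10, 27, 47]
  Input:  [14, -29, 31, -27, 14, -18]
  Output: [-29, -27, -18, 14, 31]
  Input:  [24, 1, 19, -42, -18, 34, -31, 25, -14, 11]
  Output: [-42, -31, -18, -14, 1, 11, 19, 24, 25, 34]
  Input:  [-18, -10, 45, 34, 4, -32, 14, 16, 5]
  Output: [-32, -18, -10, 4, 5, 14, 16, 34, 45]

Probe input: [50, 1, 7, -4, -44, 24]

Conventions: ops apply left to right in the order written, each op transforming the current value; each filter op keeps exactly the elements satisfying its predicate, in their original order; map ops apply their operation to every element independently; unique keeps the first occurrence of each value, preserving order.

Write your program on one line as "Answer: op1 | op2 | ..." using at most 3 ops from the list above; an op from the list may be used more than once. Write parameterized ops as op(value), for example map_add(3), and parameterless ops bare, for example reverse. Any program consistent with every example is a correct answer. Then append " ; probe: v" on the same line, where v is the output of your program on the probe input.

sort_asc | unique ; probe: [-44, -4, 1, 7, 24, 50]

Check, running the answer program on each example:
  [35, 42, 46, 12, -25] -> [-25, 12, 35, 42, 46] -> [-25, 12, 35, 42, 46]
  [-47, -11, 1, -26, -33, 31, -36, -48, 43] -> [-48, -47, -36, -33, -26, -11, 1, 31, 43] -> [-48, -47, -36, -33, -26, -11, 1, 31, 43]
  [-9, -9, 10, 27, 47] -> [-9, -9, 10, 27, 47] -> [-9, 10, 27, 47]
  [14, -29, 31, -27, 14, -18] -> [-29, -27, -18, 14, 14, 31] -> [-29, -27, -18, 14, 31]
  [24, 1, 19, -42, -18, 34, -31, 25, -14, 11] -> [-42, -31, -18, -14, 1, 11, 19, 24, 25, 34] -> [-42, -31, -18, -14, 1, 11, 19, 24, 25, 34]
  [-18, -10, 45, 34, 4, -32, 14, 16, 5] -> [-32, -18, -10, 4, 5, 14, 16, 34, 45] -> [-32, -18, -10, 4, 5, 14, 16, 34, 45]
  probe: [50, 1, 7, -4, -44, 24] -> [-44, -4, 1, 7, 24, 50] -> [-44, -4, 1, 7, 24, 50]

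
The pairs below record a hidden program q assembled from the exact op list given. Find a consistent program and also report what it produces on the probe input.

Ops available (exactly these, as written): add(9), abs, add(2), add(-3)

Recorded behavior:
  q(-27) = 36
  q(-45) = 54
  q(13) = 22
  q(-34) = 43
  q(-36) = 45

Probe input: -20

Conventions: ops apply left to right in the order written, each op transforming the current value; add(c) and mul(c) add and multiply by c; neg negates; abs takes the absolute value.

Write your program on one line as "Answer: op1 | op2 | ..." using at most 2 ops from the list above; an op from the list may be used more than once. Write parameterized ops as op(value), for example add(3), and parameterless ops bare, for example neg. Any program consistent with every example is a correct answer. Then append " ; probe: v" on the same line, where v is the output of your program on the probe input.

abs | add(9) ; probe: 29

Check, running the answer program on each example:
  -27 -> 27 -> 36
  -45 -> 45 -> 54
  13 -> 13 -> 22
  -34 -> 34 -> 43
  -36 -> 36 -> 45
  probe: -20 -> 20 -> 29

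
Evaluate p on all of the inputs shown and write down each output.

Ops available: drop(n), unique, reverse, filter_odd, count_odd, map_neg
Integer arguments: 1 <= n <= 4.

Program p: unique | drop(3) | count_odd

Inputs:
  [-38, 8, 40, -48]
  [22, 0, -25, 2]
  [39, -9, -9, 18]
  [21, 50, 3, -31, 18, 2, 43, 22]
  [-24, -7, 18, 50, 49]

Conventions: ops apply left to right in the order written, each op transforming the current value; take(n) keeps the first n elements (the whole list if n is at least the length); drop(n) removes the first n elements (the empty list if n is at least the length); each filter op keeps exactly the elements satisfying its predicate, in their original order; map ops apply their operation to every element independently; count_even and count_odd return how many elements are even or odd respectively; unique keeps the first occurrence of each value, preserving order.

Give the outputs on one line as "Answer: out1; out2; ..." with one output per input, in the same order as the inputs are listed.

Execution, op by op:
  [-38, 8, 40, -48] -> [-38, 8, 40, -48] -> [-48] -> 0
  [22, 0, -25, 2] -> [22, 0, -25, 2] -> [2] -> 0
  [39, -9, -9, 18] -> [39, -9, 18] -> [] -> 0
  [21, 50, 3, -31, 18, 2, 43, 22] -> [21, 50, 3, -31, 18, 2, 43, 22] -> [-31, 18, 2, 43, 22] -> 2
  [-24, -7, 18, 50, 49] -> [-24, -7, 18, 50, 49] -> [50, 49] -> 1

0; 0; 0; 2; 1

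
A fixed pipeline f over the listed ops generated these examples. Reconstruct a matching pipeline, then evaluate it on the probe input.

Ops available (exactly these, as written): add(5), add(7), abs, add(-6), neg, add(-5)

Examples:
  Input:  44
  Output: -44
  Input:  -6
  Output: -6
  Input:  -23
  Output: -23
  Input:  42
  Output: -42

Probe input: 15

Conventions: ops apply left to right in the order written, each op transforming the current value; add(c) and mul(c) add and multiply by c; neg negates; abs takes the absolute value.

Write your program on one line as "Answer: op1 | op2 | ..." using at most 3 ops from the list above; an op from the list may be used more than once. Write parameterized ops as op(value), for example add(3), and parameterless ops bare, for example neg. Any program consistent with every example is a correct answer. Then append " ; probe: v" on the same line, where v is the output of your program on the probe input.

abs | neg ; probe: -15

Check, running the answer program on each example:
  44 -> 44 -> -44
  -6 -> 6 -> -6
  -23 -> 23 -> -23
  42 -> 42 -> -42
  probe: 15 -> 15 -> -15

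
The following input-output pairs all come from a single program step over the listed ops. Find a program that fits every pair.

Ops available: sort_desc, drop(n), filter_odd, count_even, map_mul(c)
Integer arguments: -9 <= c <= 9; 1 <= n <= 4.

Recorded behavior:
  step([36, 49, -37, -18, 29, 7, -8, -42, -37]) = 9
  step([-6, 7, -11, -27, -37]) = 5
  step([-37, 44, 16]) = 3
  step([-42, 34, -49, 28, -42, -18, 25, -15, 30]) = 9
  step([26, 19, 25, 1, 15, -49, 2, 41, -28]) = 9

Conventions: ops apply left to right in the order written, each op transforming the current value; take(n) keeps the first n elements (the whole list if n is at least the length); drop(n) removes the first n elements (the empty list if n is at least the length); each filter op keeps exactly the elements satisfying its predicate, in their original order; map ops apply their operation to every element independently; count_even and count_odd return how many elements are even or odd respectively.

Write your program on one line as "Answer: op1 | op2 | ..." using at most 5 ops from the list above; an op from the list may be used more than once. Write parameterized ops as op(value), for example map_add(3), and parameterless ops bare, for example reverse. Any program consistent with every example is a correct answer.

map_mul(4) | map_mul(2) | sort_desc | count_even

Check, running the answer program on each example:
  [36, 49, -37, -18, 29, 7, -8, -42, -37] -> [144, 196, -148, -72, 116, 28, -32, -168, -148] -> [288, 392, -296, -144, 232, 56, -64, -336, -296] -> [392, 288, 232, 56, -64, -144, -296, -296, -336] -> 9
  [-6, 7, -11, -27, -37] -> [-24, 28, -44, -108, -148] -> [-48, 56, -88, -216, -296] -> [56, -48, -88, -216, -296] -> 5
  [-37, 44, 16] -> [-148, 176, 64] -> [-296, 352, 128] -> [352, 128, -296] -> 3
  [-42, 34, -49, 28, -42, -18, 25, -15, 30] -> [-168, 136, -196, 112, -168, -72, 100, -60, 120] -> [-336, 272, -392, 224, -336, -144, 200, -120, 240] -> [272, 240, 224, 200, -120, -144, -336, -336, -392] -> 9
  [26, 19, 25, 1, 15, -49, 2, 41, -28] -> [104, 76, 100, 4, 60, -196, 8, 164, -112] -> [208, 152, 200, 8, 120, -392, 16, 328, -224] -> [328, 208, 200, 152, 120, 16, 8, -224, -392] -> 9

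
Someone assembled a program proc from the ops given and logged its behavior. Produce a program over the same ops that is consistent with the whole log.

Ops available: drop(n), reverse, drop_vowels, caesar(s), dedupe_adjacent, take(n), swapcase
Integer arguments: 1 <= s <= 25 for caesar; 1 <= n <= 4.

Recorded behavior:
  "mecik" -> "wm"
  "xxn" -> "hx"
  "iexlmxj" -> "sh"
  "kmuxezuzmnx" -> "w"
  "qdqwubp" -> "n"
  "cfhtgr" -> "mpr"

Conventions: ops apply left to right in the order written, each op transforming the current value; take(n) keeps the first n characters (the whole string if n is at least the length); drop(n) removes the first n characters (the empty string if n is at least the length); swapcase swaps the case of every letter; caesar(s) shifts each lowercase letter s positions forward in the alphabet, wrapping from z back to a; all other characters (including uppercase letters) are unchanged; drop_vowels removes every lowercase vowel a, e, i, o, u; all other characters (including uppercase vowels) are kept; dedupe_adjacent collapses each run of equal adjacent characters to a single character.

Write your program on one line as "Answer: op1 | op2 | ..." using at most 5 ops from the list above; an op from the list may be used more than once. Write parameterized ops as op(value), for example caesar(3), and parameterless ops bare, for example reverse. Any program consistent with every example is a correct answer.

caesar(10) | take(3) | dedupe_adjacent | drop_vowels

Check, running the answer program on each example:
  "mecik" -> "womsu" -> "wom" -> "wom" -> "wm"
  "xxn" -> "hhx" -> "hhx" -> "hx" -> "hx"
  "iexlmxj" -> "sohvwht" -> "soh" -> "soh" -> "sh"
  "kmuxezuzmnx" -> "uwehojejwxh" -> "uwe" -> "uwe" -> "w"
  "qdqwubp" -> "anagelz" -> "ana" -> "ana" -> "n"
  "cfhtgr" -> "mprdqb" -> "mpr" -> "mpr" -> "mpr"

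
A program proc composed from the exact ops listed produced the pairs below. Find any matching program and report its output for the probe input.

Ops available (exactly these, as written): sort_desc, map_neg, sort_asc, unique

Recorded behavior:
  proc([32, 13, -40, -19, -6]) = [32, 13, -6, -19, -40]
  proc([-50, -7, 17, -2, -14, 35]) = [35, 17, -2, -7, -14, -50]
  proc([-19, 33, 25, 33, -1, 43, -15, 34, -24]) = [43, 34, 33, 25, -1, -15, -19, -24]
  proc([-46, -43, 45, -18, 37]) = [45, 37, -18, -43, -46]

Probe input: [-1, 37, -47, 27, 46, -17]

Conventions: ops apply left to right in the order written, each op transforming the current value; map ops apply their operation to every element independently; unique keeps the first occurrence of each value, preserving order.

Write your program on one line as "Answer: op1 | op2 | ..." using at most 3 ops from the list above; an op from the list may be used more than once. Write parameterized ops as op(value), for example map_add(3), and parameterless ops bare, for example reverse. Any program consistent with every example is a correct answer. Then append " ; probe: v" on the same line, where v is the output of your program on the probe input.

unique | sort_desc ; probe: [46, 37, 27, -1, -17, -47]

Check, running the answer program on each example:
  [32, 13, -40, -19, -6] -> [32, 13, -40, -19, -6] -> [32, 13, -6, -19, -40]
  [-50, -7, 17, -2, -14, 35] -> [-50, -7, 17, -2, -14, 35] -> [35, 17, -2, -7, -14, -50]
  [-19, 33, 25, 33, -1, 43, -15, 34, -24] -> [-19, 33, 25, -1, 43, -15, 34, -24] -> [43, 34, 33, 25, -1, -15, -19, -24]
  [-46, -43, 45, -18, 37] -> [-46, -43, 45, -18, 37] -> [45, 37, -18, -43, -46]
  probe: [-1, 37, -47, 27, 46, -17] -> [-1, 37, -47, 27, 46, -17] -> [46, 37, 27, -1, -17, -47]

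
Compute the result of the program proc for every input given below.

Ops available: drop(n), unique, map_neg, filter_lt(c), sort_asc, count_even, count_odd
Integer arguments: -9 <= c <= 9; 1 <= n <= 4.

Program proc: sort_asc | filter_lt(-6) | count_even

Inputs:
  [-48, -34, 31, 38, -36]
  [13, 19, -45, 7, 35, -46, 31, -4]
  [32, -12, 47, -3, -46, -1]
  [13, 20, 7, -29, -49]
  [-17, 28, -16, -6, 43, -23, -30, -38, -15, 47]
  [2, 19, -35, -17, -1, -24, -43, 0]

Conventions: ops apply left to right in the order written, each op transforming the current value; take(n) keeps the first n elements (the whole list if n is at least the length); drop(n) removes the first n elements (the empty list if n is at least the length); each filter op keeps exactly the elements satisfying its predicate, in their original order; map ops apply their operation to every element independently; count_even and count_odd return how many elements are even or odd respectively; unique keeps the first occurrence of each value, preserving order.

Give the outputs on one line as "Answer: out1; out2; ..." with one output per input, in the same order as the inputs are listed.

3; 1; 2; 0; 3; 1

Execution, op by op:
  [-48, -34, 31, 38, -36] -> [-48, -36, -34, 31, 38] -> [-48, -36, -34] -> 3
  [13, 19, -45, 7, 35, -46, 31, -4] -> [-46, -45, -4, 7, 13, 19, 31, 35] -> [-46, -45] -> 1
  [32, -12, 47, -3, -46, -1] -> [-46, -12, -3, -1, 32, 47] -> [-46, -12] -> 2
  [13, 20, 7, -29, -49] -> [-49, -29, 7, 13, 20] -> [-49, -29] -> 0
  [-17, 28, -16, -6, 43, -23, -30, -38, -15, 47] -> [-38, -30, -23, -17, -16, -15, -6, 28, 43, 47] -> [-38, -30, -23, -17, -16, -15] -> 3
  [2, 19, -35, -17, -1, -24, -43, 0] -> [-43, -35, -24, -17, -1, 0, 2, 19] -> [-43, -35, -24, -17] -> 1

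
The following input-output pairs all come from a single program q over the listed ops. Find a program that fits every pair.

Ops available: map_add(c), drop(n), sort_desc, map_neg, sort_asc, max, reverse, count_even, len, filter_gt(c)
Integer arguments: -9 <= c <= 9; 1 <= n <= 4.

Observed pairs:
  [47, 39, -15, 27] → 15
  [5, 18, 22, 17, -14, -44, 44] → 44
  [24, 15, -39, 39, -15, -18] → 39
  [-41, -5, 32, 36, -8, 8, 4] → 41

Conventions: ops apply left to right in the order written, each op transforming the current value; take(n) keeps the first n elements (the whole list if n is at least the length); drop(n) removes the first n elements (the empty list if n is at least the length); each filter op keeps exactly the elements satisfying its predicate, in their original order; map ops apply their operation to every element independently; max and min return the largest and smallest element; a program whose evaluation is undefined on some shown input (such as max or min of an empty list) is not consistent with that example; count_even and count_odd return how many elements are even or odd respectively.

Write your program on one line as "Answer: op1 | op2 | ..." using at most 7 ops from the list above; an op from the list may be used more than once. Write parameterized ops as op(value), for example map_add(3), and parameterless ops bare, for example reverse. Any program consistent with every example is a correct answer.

map_neg | sort_desc | sort_asc | drop(2) | filter_gt(-4) | max

Check, running the answer program on each example:
  [47, 39, -15, 27] -> [-47, -39, 15, -27] -> [15, -27, -39, -47] -> [-47, -39, -27, 15] -> [-27, 15] -> [15] -> 15
  [5, 18, 22, 17, -14, -44, 44] -> [-5, -18, -22, -17, 14, 44, -44] -> [44, 14, -5, -17, -18, -22, -44] -> [-44, -22, -18, -17, -5, 14, 44] -> [-18, -17, -5, 14, 44] -> [14, 44] -> 44
  [24, 15, -39, 39, -15, -18] -> [-24, -15, 39, -39, 15, 18] -> [39, 18, 15, -15, -24, -39] -> [-39, -24, -15, 15, 18, 39] -> [-15, 15, 18, 39] -> [15, 18, 39] -> 39
  [-41, -5, 32, 36, -8, 8, 4] -> [41, 5, -32, -36, 8, -8, -4] -> [41, 8, 5, -4, -8, -32, -36] -> [-36, -32, -8, -4, 5, 8, 41] -> [-8, -4, 5, 8, 41] -> [5, 8, 41] -> 41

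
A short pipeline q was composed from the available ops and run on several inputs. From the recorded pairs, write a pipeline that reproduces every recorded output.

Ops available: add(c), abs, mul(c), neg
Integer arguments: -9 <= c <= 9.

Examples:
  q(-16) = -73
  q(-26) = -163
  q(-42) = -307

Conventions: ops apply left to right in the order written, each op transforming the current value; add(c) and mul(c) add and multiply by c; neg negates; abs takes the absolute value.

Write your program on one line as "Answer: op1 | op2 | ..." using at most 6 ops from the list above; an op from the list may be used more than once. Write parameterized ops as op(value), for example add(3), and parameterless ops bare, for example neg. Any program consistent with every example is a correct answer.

add(8) | abs | mul(-3) | mul(3) | add(-1)

Check, running the answer program on each example:
  -16 -> -8 -> 8 -> -24 -> -72 -> -73
  -26 -> -18 -> 18 -> -54 -> -162 -> -163
  -42 -> -34 -> 34 -> -102 -> -306 -> -307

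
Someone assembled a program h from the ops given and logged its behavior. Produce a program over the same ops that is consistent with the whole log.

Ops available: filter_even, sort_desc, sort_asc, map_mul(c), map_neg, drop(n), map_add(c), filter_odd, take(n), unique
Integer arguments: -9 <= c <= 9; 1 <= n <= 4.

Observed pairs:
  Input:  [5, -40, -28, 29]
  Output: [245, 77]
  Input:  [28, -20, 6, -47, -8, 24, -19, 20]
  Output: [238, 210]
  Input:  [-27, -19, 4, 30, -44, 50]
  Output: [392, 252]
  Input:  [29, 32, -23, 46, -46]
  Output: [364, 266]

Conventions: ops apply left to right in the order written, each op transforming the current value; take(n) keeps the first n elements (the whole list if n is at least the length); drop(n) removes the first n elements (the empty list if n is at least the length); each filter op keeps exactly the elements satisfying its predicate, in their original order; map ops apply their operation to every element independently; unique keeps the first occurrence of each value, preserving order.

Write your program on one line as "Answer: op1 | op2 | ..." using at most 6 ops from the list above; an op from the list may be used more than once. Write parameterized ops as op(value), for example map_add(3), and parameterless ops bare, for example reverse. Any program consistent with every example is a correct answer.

map_add(6) | sort_asc | sort_desc | map_mul(7) | take(2)

Check, running the answer program on each example:
  [5, -40, -28, 29] -> [11, -34, -22, 35] -> [-34, -22, 11, 35] -> [35, 11, -22, -34] -> [245, 77, -154, -238] -> [245, 77]
  [28, -20, 6, -47, -8, 24, -19, 20] -> [34, -14, 12, -41, -2, 30, -13, 26] -> [-41, -14, -13, -2, 12, 26, 30, 34] -> [34, 30, 26, 12, -2, -13, -14, -41] -> [238, 210, 182, 84, -14, -91, -98, -287] -> [238, 210]
  [-27, -19, 4, 30, -44, 50] -> [-21, -13, 10, 36, -38, 56] -> [-38, -21, -13, 10, 36, 56] -> [56, 36, 10, -13, -21, -38] -> [392, 252, 70, -91, -147, -266] -> [392, 252]
  [29, 32, -23, 46, -46] -> [35, 38, -17, 52, -40] -> [-40, -17, 35, 38, 52] -> [52, 38, 35, -17, -40] -> [364, 266, 245, -119, -280] -> [364, 266]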